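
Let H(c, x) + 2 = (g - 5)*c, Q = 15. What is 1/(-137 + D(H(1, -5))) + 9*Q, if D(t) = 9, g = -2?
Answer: 17279/128 ≈ 134.99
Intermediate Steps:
H(c, x) = -2 - 7*c (H(c, x) = -2 + (-2 - 5)*c = -2 - 7*c)
1/(-137 + D(H(1, -5))) + 9*Q = 1/(-137 + 9) + 9*15 = 1/(-128) + 135 = -1/128 + 135 = 17279/128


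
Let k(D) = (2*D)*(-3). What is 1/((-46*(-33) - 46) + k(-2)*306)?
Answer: 1/5144 ≈ 0.00019440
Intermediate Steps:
k(D) = -6*D
1/((-46*(-33) - 46) + k(-2)*306) = 1/((-46*(-33) - 46) - 6*(-2)*306) = 1/((1518 - 46) + 12*306) = 1/(1472 + 3672) = 1/5144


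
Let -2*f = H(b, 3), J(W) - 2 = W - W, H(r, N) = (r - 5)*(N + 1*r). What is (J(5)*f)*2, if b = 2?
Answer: 30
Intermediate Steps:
H(r, N) = (-5 + r)*(N + r)
J(W) = 2 (J(W) = 2 + (W - W) = 2 + 0 = 2)
f = 15/2 (f = -(2² - 5*3 - 5*2 + 3*2)/2 = -(4 - 15 - 10 + 6)/2 = -½*(-15) = 15/2 ≈ 7.5000)
(J(5)*f)*2 = (2*(15/2))*2 = 15*2 = 30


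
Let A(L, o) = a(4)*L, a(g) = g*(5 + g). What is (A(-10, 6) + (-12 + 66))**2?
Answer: 93636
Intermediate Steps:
A(L, o) = 36*L (A(L, o) = (4*(5 + 4))*L = (4*9)*L = 36*L)
(A(-10, 6) + (-12 + 66))**2 = (36*(-10) + (-12 + 66))**2 = (-360 + 54)**2 = (-306)**2 = 93636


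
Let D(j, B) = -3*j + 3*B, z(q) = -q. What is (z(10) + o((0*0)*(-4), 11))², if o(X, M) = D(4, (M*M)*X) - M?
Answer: 1089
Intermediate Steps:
o(X, M) = -12 - M + 3*X*M² (o(X, M) = (-3*4 + 3*((M*M)*X)) - M = (-12 + 3*(M²*X)) - M = (-12 + 3*(X*M²)) - M = (-12 + 3*X*M²) - M = -12 - M + 3*X*M²)
(z(10) + o((0*0)*(-4), 11))² = (-1*10 + (-12 - 1*11 + 3*((0*0)*(-4))*11²))² = (-10 + (-12 - 11 + 3*(0*(-4))*121))² = (-10 + (-12 - 11 + 3*0*121))² = (-10 + (-12 - 11 + 0))² = (-10 - 23)² = (-33)² = 1089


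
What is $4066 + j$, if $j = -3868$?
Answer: $198$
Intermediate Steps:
$4066 + j = 4066 - 3868 = 198$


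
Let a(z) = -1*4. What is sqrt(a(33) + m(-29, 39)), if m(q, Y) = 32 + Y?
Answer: sqrt(67) ≈ 8.1853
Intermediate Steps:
a(z) = -4
sqrt(a(33) + m(-29, 39)) = sqrt(-4 + (32 + 39)) = sqrt(-4 + 71) = sqrt(67)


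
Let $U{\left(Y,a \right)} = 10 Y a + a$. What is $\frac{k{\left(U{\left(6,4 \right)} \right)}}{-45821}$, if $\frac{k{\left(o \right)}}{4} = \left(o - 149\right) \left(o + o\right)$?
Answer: $- \frac{185440}{45821} \approx -4.0471$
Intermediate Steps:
$U{\left(Y,a \right)} = a + 10 Y a$ ($U{\left(Y,a \right)} = 10 Y a + a = a + 10 Y a$)
$k{\left(o \right)} = 8 o \left(-149 + o\right)$ ($k{\left(o \right)} = 4 \left(o - 149\right) \left(o + o\right) = 4 \left(-149 + o\right) 2 o = 4 \cdot 2 o \left(-149 + o\right) = 8 o \left(-149 + o\right)$)
$\frac{k{\left(U{\left(6,4 \right)} \right)}}{-45821} = \frac{8 \cdot 4 \left(1 + 10 \cdot 6\right) \left(-149 + 4 \left(1 + 10 \cdot 6\right)\right)}{-45821} = 8 \cdot 4 \left(1 + 60\right) \left(-149 + 4 \left(1 + 60\right)\right) \left(- \frac{1}{45821}\right) = 8 \cdot 4 \cdot 61 \left(-149 + 4 \cdot 61\right) \left(- \frac{1}{45821}\right) = 8 \cdot 244 \left(-149 + 244\right) \left(- \frac{1}{45821}\right) = 8 \cdot 244 \cdot 95 \left(- \frac{1}{45821}\right) = 185440 \left(- \frac{1}{45821}\right) = - \frac{185440}{45821}$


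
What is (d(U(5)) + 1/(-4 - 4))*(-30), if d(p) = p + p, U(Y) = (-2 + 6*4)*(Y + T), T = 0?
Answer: -26385/4 ≈ -6596.3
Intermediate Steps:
U(Y) = 22*Y (U(Y) = (-2 + 6*4)*(Y + 0) = (-2 + 24)*Y = 22*Y)
d(p) = 2*p
(d(U(5)) + 1/(-4 - 4))*(-30) = (2*(22*5) + 1/(-4 - 4))*(-30) = (2*110 + 1/(-8))*(-30) = (220 - 1/8)*(-30) = (1759/8)*(-30) = -26385/4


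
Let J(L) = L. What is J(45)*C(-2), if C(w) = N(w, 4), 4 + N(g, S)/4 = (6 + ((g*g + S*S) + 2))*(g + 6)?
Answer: 19440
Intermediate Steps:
N(g, S) = -16 + 4*(6 + g)*(8 + S² + g²) (N(g, S) = -16 + 4*((6 + ((g*g + S*S) + 2))*(g + 6)) = -16 + 4*((6 + ((g² + S²) + 2))*(6 + g)) = -16 + 4*((6 + ((S² + g²) + 2))*(6 + g)) = -16 + 4*((6 + (2 + S² + g²))*(6 + g)) = -16 + 4*((8 + S² + g²)*(6 + g)) = -16 + 4*((6 + g)*(8 + S² + g²)) = -16 + 4*(6 + g)*(8 + S² + g²))
C(w) = 560 + 4*w³ + 24*w² + 96*w (C(w) = 176 + 4*w³ + 24*4² + 24*w² + 32*w + 4*w*4² = 176 + 4*w³ + 24*16 + 24*w² + 32*w + 4*w*16 = 176 + 4*w³ + 384 + 24*w² + 32*w + 64*w = 560 + 4*w³ + 24*w² + 96*w)
J(45)*C(-2) = 45*(560 + 4*(-2)³ + 24*(-2)² + 96*(-2)) = 45*(560 + 4*(-8) + 24*4 - 192) = 45*(560 - 32 + 96 - 192) = 45*432 = 19440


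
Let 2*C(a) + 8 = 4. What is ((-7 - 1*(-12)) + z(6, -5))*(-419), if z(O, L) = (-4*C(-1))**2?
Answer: -28911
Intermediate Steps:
C(a) = -2 (C(a) = -4 + (1/2)*4 = -4 + 2 = -2)
z(O, L) = 64 (z(O, L) = (-4*(-2))**2 = 8**2 = 64)
((-7 - 1*(-12)) + z(6, -5))*(-419) = ((-7 - 1*(-12)) + 64)*(-419) = ((-7 + 12) + 64)*(-419) = (5 + 64)*(-419) = 69*(-419) = -28911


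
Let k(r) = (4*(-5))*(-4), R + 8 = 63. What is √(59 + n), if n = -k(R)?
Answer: I*√21 ≈ 4.5826*I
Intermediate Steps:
R = 55 (R = -8 + 63 = 55)
k(r) = 80 (k(r) = -20*(-4) = 80)
n = -80 (n = -1*80 = -80)
√(59 + n) = √(59 - 80) = √(-21) = I*√21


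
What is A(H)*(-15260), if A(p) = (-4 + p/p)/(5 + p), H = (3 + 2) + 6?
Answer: 11445/4 ≈ 2861.3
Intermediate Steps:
H = 11 (H = 5 + 6 = 11)
A(p) = -3/(5 + p) (A(p) = (-4 + 1)/(5 + p) = -3/(5 + p))
A(H)*(-15260) = -3/(5 + 11)*(-15260) = -3/16*(-15260) = 11445/4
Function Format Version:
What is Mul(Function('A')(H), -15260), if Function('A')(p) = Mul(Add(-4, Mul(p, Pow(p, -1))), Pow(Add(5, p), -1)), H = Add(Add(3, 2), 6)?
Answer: Rational(11445, 4) ≈ 2861.3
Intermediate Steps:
H = 11 (H = Add(5, 6) = 11)
Function('A')(p) = Mul(-3, Pow(Add(5, p), -1)) (Function('A')(p) = Mul(Add(-4, 1), Pow(Add(5, p), -1)) = Mul(-3, Pow(Add(5, p), -1)))
Mul(Function('A')(H), -15260) = Mul(Mul(-3, Pow(Add(5, 11), -1)), -15260) = Mul(Mul(-3, Pow(16, -1)), -15260) = Mul(Mul(-3, Rational(1, 16)), -15260) = Mul(Rational(-3, 16), -15260) = Rational(11445, 4)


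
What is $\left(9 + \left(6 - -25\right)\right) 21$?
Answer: $840$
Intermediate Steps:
$\left(9 + \left(6 - -25\right)\right) 21 = \left(9 + \left(6 + 25\right)\right) 21 = \left(9 + 31\right) 21 = 40 \cdot 21 = 840$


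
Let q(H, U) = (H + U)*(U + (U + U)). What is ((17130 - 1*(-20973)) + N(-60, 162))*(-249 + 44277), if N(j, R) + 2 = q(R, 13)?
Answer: 1978001928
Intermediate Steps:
q(H, U) = 3*U*(H + U) (q(H, U) = (H + U)*(U + 2*U) = (H + U)*(3*U) = 3*U*(H + U))
N(j, R) = 505 + 39*R (N(j, R) = -2 + 3*13*(R + 13) = -2 + 3*13*(13 + R) = -2 + (507 + 39*R) = 505 + 39*R)
((17130 - 1*(-20973)) + N(-60, 162))*(-249 + 44277) = ((17130 - 1*(-20973)) + (505 + 39*162))*(-249 + 44277) = ((17130 + 20973) + (505 + 6318))*44028 = (38103 + 6823)*44028 = 44926*44028 = 1978001928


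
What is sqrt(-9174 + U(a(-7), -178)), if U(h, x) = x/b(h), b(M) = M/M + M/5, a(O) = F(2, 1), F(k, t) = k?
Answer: 2*I*sqrt(113939)/7 ≈ 96.442*I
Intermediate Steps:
a(O) = 2
b(M) = 1 + M/5 (b(M) = 1 + M*(1/5) = 1 + M/5)
U(h, x) = x/(1 + h/5)
sqrt(-9174 + U(a(-7), -178)) = sqrt(-9174 + 5*(-178)/(5 + 2)) = sqrt(-9174 + 5*(-178)/7) = sqrt(-9174 + 5*(-178)*(1/7)) = sqrt(-9174 - 890/7) = sqrt(-65108/7) = 2*I*sqrt(113939)/7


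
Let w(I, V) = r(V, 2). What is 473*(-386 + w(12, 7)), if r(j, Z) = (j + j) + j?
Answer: -172645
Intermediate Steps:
r(j, Z) = 3*j (r(j, Z) = 2*j + j = 3*j)
w(I, V) = 3*V
473*(-386 + w(12, 7)) = 473*(-386 + 3*7) = 473*(-386 + 21) = 473*(-365) = -172645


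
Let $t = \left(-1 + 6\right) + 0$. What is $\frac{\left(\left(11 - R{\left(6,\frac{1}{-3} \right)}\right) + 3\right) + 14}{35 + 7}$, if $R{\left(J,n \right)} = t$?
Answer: $\frac{23}{42} \approx 0.54762$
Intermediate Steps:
$t = 5$ ($t = 5 + 0 = 5$)
$R{\left(J,n \right)} = 5$
$\frac{\left(\left(11 - R{\left(6,\frac{1}{-3} \right)}\right) + 3\right) + 14}{35 + 7} = \frac{\left(\left(11 - 5\right) + 3\right) + 14}{35 + 7} = \frac{\left(\left(11 - 5\right) + 3\right) + 14}{42} = \left(\left(6 + 3\right) + 14\right) \frac{1}{42} = \left(9 + 14\right) \frac{1}{42} = 23 \cdot \frac{1}{42} = \frac{23}{42}$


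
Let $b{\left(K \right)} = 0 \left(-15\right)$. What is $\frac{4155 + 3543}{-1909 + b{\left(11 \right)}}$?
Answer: $- \frac{7698}{1909} \approx -4.0325$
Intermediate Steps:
$b{\left(K \right)} = 0$
$\frac{4155 + 3543}{-1909 + b{\left(11 \right)}} = \frac{4155 + 3543}{-1909 + 0} = \frac{7698}{-1909} = 7698 \left(- \frac{1}{1909}\right) = - \frac{7698}{1909}$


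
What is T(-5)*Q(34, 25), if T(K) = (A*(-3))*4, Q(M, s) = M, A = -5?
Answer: 2040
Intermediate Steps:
T(K) = 60 (T(K) = -5*(-3)*4 = 15*4 = 60)
T(-5)*Q(34, 25) = 60*34 = 2040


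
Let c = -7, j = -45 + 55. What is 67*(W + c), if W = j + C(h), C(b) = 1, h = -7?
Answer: 268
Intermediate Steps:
j = 10
W = 11 (W = 10 + 1 = 11)
67*(W + c) = 67*(11 - 7) = 67*4 = 268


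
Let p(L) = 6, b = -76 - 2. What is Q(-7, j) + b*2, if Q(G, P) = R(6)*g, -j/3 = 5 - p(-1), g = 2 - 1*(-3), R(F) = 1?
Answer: -151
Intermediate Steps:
b = -78
g = 5 (g = 2 + 3 = 5)
j = 3 (j = -3*(5 - 1*6) = -3*(5 - 6) = -3*(-1) = 3)
Q(G, P) = 5 (Q(G, P) = 1*5 = 5)
Q(-7, j) + b*2 = 5 - 78*2 = 5 - 156 = -151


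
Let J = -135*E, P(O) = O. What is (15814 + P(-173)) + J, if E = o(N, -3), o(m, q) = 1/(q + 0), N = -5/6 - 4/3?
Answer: 15686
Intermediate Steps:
N = -13/6 (N = -5*⅙ - 4*⅓ = -⅚ - 4/3 = -13/6 ≈ -2.1667)
o(m, q) = 1/q
E = -⅓ (E = 1/(-3) = -⅓ ≈ -0.33333)
J = 45 (J = -135*(-⅓) = 45)
(15814 + P(-173)) + J = (15814 - 173) + 45 = 15641 + 45 = 15686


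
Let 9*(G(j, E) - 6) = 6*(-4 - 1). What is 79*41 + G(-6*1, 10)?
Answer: 9725/3 ≈ 3241.7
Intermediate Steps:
G(j, E) = 8/3 (G(j, E) = 6 + (6*(-4 - 1))/9 = 6 + (6*(-5))/9 = 6 + (1/9)*(-30) = 6 - 10/3 = 8/3)
79*41 + G(-6*1, 10) = 79*41 + 8/3 = 3239 + 8/3 = 9725/3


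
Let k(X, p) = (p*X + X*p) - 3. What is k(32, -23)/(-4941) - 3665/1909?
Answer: -15292990/9432369 ≈ -1.6213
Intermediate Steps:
k(X, p) = -3 + 2*X*p (k(X, p) = (X*p + X*p) - 3 = 2*X*p - 3 = -3 + 2*X*p)
k(32, -23)/(-4941) - 3665/1909 = (-3 + 2*32*(-23))/(-4941) - 3665/1909 = (-3 - 1472)*(-1/4941) - 3665*1/1909 = -1475*(-1/4941) - 3665/1909 = 1475/4941 - 3665/1909 = -15292990/9432369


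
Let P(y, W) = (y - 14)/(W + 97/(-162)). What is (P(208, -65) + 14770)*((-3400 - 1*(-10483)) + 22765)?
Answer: 4684027596976/10627 ≈ 4.4077e+8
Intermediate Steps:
P(y, W) = (-14 + y)/(-97/162 + W) (P(y, W) = (-14 + y)/(W + 97*(-1/162)) = (-14 + y)/(W - 97/162) = (-14 + y)/(-97/162 + W))
(P(208, -65) + 14770)*((-3400 - 1*(-10483)) + 22765) = (162*(-14 + 208)/(-97 + 162*(-65)) + 14770)*((-3400 - 1*(-10483)) + 22765) = (162*194/(-97 - 10530) + 14770)*((-3400 + 10483) + 22765) = (162*194/(-10627) + 14770)*(7083 + 22765) = (162*(-1/10627)*194 + 14770)*29848 = (-31428/10627 + 14770)*29848 = (156929362/10627)*29848 = 4684027596976/10627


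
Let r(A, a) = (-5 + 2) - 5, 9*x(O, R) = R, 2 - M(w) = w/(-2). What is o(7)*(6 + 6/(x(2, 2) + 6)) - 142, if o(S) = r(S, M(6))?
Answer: -1384/7 ≈ -197.71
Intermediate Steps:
M(w) = 2 + w/2 (M(w) = 2 - w/(-2) = 2 - w*(-1)/2 = 2 - (-1)*w/2 = 2 + w/2)
x(O, R) = R/9
r(A, a) = -8 (r(A, a) = -3 - 5 = -8)
o(S) = -8
o(7)*(6 + 6/(x(2, 2) + 6)) - 142 = -8*(6 + 6/((1/9)*2 + 6)) - 142 = -8*(6 + 6/(2/9 + 6)) - 142 = -8*(6 + 6/(56/9)) - 142 = -8*(6 + (9/56)*6) - 142 = -8*(6 + 27/28) - 142 = -8*195/28 - 142 = -390/7 - 142 = -1384/7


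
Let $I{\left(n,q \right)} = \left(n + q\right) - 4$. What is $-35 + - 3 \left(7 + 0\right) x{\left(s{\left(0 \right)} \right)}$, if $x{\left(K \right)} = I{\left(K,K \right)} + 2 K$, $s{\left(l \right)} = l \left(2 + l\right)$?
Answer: $49$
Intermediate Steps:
$I{\left(n,q \right)} = -4 + n + q$
$x{\left(K \right)} = -4 + 4 K$ ($x{\left(K \right)} = \left(-4 + K + K\right) + 2 K = \left(-4 + 2 K\right) + 2 K = -4 + 4 K$)
$-35 + - 3 \left(7 + 0\right) x{\left(s{\left(0 \right)} \right)} = -35 + - 3 \left(7 + 0\right) \left(-4 + 4 \cdot 0 \left(2 + 0\right)\right) = -35 + \left(-3\right) 7 \left(-4 + 4 \cdot 0 \cdot 2\right) = -35 - 21 \left(-4 + 4 \cdot 0\right) = -35 - 21 \left(-4 + 0\right) = -35 - -84 = -35 + 84 = 49$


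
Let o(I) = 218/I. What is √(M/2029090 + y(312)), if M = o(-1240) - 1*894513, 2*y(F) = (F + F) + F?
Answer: √151017224963059402/17971940 ≈ 21.623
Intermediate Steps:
y(F) = 3*F/2 (y(F) = ((F + F) + F)/2 = (2*F + F)/2 = (3*F)/2 = 3*F/2)
M = -554598169/620 (M = 218/(-1240) - 1*894513 = 218*(-1/1240) - 894513 = -109/620 - 894513 = -554598169/620 ≈ -8.9451e+5)
√(M/2029090 + y(312)) = √(-554598169/620/2029090 + (3/2)*312) = √(-554598169/620*1/2029090 + 468) = √(-554598169/1258035800 + 468) = √(588206156231/1258035800) = √151017224963059402/17971940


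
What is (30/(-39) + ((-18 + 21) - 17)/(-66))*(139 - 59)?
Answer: -19120/429 ≈ -44.569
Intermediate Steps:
(30/(-39) + ((-18 + 21) - 17)/(-66))*(139 - 59) = (30*(-1/39) + (3 - 17)*(-1/66))*80 = (-10/13 - 14*(-1/66))*80 = (-10/13 + 7/33)*80 = -239/429*80 = -19120/429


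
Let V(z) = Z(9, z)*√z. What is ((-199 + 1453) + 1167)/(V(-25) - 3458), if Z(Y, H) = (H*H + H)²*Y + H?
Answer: -440622/13812419051231 - 108642375*I/726969423749 ≈ -3.19e-8 - 0.00014945*I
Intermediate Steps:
Z(Y, H) = H + Y*(H + H²)² (Z(Y, H) = (H² + H)²*Y + H = (H + H²)²*Y + H = Y*(H + H²)² + H = H + Y*(H + H²)²)
V(z) = z^(3/2)*(1 + 9*z*(1 + z)²) (V(z) = (z*(1 + z*9*(1 + z)²))*√z = (z*(1 + 9*z*(1 + z)²))*√z = z^(3/2)*(1 + 9*z*(1 + z)²))
((-199 + 1453) + 1167)/(V(-25) - 3458) = ((-199 + 1453) + 1167)/((-25)^(3/2)*(1 + 9*(-25)*(1 - 25)²) - 3458) = (1254 + 1167)/((-125*I)*(1 + 9*(-25)*(-24)²) - 3458) = 2421/((-125*I)*(1 + 9*(-25)*576) - 3458) = 2421/((-125*I)*(1 - 129600) - 3458) = 2421/(-125*I*(-129599) - 3458) = 2421/(16199875*I - 3458) = 2421/(-3458 + 16199875*I) = 2421*((-3458 - 16199875*I)/262435961973389) = 2421*(-3458 - 16199875*I)/262435961973389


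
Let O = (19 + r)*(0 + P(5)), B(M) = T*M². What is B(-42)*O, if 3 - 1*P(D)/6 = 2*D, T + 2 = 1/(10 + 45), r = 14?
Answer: 24226776/5 ≈ 4.8454e+6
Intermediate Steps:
T = -109/55 (T = -2 + 1/(10 + 45) = -2 + 1/55 = -109/55 ≈ -1.9818)
P(D) = 18 - 12*D
B(M) = -109*M²/55
O = -1386 (O = (19 + 14)*(0 + (18 - 12*5)) = 33*(0 + (18 - 60)) = 33*(0 - 42) = 33*(-42) = -1386)
B(-42)*O = -109/55*(-42)²*(-1386) = -109/55*1764*(-1386) = -192276/55*(-1386) = 24226776/5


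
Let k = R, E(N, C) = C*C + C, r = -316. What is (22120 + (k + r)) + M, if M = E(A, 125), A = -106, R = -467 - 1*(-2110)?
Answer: 39197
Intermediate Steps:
R = 1643 (R = -467 + 2110 = 1643)
E(N, C) = C + C² (E(N, C) = C² + C = C + C²)
k = 1643
M = 15750 (M = 125*(1 + 125) = 125*126 = 15750)
(22120 + (k + r)) + M = (22120 + (1643 - 316)) + 15750 = (22120 + 1327) + 15750 = 23447 + 15750 = 39197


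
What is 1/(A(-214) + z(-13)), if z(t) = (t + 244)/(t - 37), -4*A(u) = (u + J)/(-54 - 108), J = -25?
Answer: -16200/80819 ≈ -0.20045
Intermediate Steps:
A(u) = -25/648 + u/648 (A(u) = -(u - 25)/(4*(-54 - 108)) = -(-25 + u)/(4*(-162)) = -(-25 + u)*(-1)/(4*162) = -(25/162 - u/162)/4 = -25/648 + u/648)
z(t) = (244 + t)/(-37 + t)
1/(A(-214) + z(-13)) = 1/((-25/648 + (1/648)*(-214)) + (244 - 13)/(-37 - 13)) = 1/((-25/648 - 107/324) + 231/(-50)) = 1/(-239/648 - 1/50*231) = 1/(-239/648 - 231/50) = 1/(-80819/16200) = -16200/80819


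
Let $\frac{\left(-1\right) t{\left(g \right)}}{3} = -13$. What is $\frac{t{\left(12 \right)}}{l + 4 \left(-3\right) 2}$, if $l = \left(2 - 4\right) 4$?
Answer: $- \frac{39}{32} \approx -1.2188$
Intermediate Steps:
$t{\left(g \right)} = 39$ ($t{\left(g \right)} = \left(-3\right) \left(-13\right) = 39$)
$l = -8$ ($l = \left(-2\right) 4 = -8$)
$\frac{t{\left(12 \right)}}{l + 4 \left(-3\right) 2} = \frac{1}{-8 + 4 \left(-3\right) 2} \cdot 39 = \frac{1}{-8 - 24} \cdot 39 = \frac{1}{-32} \cdot 39 = \left(- \frac{1}{32}\right) 39 = - \frac{39}{32}$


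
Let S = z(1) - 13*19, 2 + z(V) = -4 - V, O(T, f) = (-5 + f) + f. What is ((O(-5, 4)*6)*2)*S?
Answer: -9144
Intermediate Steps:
O(T, f) = -5 + 2*f
z(V) = -6 - V (z(V) = -2 + (-4 - V) = -6 - V)
S = -254 (S = (-6 - 1*1) - 13*19 = (-6 - 1) - 247 = -7 - 247 = -254)
((O(-5, 4)*6)*2)*S = (((-5 + 2*4)*6)*2)*(-254) = (((-5 + 8)*6)*2)*(-254) = ((3*6)*2)*(-254) = (18*2)*(-254) = 36*(-254) = -9144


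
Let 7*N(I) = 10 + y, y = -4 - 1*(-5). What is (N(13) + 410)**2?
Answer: 8300161/49 ≈ 1.6939e+5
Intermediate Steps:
y = 1 (y = -4 + 5 = 1)
N(I) = 11/7 (N(I) = (10 + 1)/7 = (1/7)*11 = 11/7)
(N(13) + 410)**2 = (11/7 + 410)**2 = (2881/7)**2 = 8300161/49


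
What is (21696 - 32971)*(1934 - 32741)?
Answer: 347348925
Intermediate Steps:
(21696 - 32971)*(1934 - 32741) = -11275*(-30807) = 347348925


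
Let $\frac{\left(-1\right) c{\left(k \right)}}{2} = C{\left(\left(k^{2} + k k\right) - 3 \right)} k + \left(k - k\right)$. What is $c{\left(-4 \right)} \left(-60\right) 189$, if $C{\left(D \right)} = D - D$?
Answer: $0$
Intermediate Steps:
$C{\left(D \right)} = 0$
$c{\left(k \right)} = 0$ ($c{\left(k \right)} = - 2 \left(0 k + \left(k - k\right)\right) = - 2 \left(0 + 0\right) = \left(-2\right) 0 = 0$)
$c{\left(-4 \right)} \left(-60\right) 189 = 0 \left(-60\right) 189 = 0 \cdot 189 = 0$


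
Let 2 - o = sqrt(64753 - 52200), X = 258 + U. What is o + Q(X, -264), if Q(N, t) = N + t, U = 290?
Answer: 286 - sqrt(12553) ≈ 173.96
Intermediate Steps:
X = 548 (X = 258 + 290 = 548)
o = 2 - sqrt(12553) (o = 2 - sqrt(64753 - 52200) = 2 - sqrt(12553) ≈ -110.04)
o + Q(X, -264) = (2 - sqrt(12553)) + (548 - 264) = (2 - sqrt(12553)) + 284 = 286 - sqrt(12553)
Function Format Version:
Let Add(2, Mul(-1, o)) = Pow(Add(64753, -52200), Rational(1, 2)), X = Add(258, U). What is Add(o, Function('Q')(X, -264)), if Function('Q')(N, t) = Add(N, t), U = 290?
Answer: Add(286, Mul(-1, Pow(12553, Rational(1, 2)))) ≈ 173.96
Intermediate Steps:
X = 548 (X = Add(258, 290) = 548)
o = Add(2, Mul(-1, Pow(12553, Rational(1, 2)))) (o = Add(2, Mul(-1, Pow(Add(64753, -52200), Rational(1, 2)))) = Add(2, Mul(-1, Pow(12553, Rational(1, 2)))) ≈ -110.04)
Add(o, Function('Q')(X, -264)) = Add(Add(2, Mul(-1, Pow(12553, Rational(1, 2)))), Add(548, -264)) = Add(Add(2, Mul(-1, Pow(12553, Rational(1, 2)))), 284) = Add(286, Mul(-1, Pow(12553, Rational(1, 2))))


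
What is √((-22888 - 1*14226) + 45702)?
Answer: 2*√2147 ≈ 92.672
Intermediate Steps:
√((-22888 - 1*14226) + 45702) = √((-22888 - 14226) + 45702) = √(-37114 + 45702) = √8588 = 2*√2147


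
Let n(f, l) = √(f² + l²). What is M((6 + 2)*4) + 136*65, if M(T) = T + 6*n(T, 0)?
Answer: 9064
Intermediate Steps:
M(T) = T + 6*√(T²) (M(T) = T + 6*√(T² + 0²) = T + 6*√(T² + 0) = T + 6*√(T²))
M((6 + 2)*4) + 136*65 = ((6 + 2)*4 + 6*√(((6 + 2)*4)²)) + 136*65 = (8*4 + 6*√((8*4)²)) + 8840 = (32 + 6*√(32²)) + 8840 = (32 + 6*√1024) + 8840 = (32 + 6*32) + 8840 = (32 + 192) + 8840 = 224 + 8840 = 9064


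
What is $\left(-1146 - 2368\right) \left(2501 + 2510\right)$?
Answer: $-17608654$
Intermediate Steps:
$\left(-1146 - 2368\right) \left(2501 + 2510\right) = \left(-3514\right) 5011 = -17608654$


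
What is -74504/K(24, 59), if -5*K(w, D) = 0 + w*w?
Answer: 46565/72 ≈ 646.74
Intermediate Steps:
K(w, D) = -w²/5 (K(w, D) = -(0 + w*w)/5 = -(0 + w²)/5 = -w²/5)
-74504/K(24, 59) = -74504/((-⅕*24²)) = -74504/((-⅕*576)) = -74504/(-576/5) = -74504*(-5/576) = 46565/72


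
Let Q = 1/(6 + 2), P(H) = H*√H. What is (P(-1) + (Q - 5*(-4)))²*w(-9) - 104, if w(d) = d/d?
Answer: 19201/64 - 161*I/4 ≈ 300.02 - 40.25*I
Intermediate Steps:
w(d) = 1
P(H) = H^(3/2)
Q = ⅛ (Q = 1/8 = ⅛ ≈ 0.12500)
(P(-1) + (Q - 5*(-4)))²*w(-9) - 104 = ((-1)^(3/2) + (⅛ - 5*(-4)))²*1 - 104 = (-I + (⅛ + 20))²*1 - 104 = (-I + 161/8)²*1 - 104 = (161/8 - I)²*1 - 104 = (161/8 - I)² - 104 = -104 + (161/8 - I)²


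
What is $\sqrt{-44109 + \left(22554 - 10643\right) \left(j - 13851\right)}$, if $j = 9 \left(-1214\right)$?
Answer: $138 i \sqrt{15499} \approx 17180.0 i$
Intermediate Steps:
$j = -10926$
$\sqrt{-44109 + \left(22554 - 10643\right) \left(j - 13851\right)} = \sqrt{-44109 + \left(22554 - 10643\right) \left(-10926 - 13851\right)} = \sqrt{-44109 + 11911 \left(-24777\right)} = \sqrt{-44109 - 295118847} = \sqrt{-295162956} = 138 i \sqrt{15499}$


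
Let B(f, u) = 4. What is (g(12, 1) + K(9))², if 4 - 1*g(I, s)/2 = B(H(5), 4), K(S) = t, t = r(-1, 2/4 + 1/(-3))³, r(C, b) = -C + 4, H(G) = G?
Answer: 15625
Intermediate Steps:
r(C, b) = 4 - C
t = 125 (t = (4 - 1*(-1))³ = (4 + 1)³ = 5³ = 125)
K(S) = 125
g(I, s) = 0 (g(I, s) = 8 - 2*4 = 8 - 8 = 0)
(g(12, 1) + K(9))² = (0 + 125)² = 125² = 15625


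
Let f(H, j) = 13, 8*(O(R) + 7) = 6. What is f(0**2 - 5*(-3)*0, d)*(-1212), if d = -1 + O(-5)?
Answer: -15756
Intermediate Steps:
O(R) = -25/4 (O(R) = -7 + (1/8)*6 = -7 + 3/4 = -25/4)
d = -29/4 (d = -1 - 25/4 = -29/4 ≈ -7.2500)
f(0**2 - 5*(-3)*0, d)*(-1212) = 13*(-1212) = -15756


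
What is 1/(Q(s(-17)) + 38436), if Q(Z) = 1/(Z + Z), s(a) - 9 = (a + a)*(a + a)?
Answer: 2330/89555881 ≈ 2.6017e-5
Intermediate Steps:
s(a) = 9 + 4*a² (s(a) = 9 + (a + a)*(a + a) = 9 + (2*a)*(2*a) = 9 + 4*a²)
Q(Z) = 1/(2*Z)
1/(Q(s(-17)) + 38436) = 1/(1/(2*(9 + 4*(-17)²)) + 38436) = 1/(1/(2*(9 + 4*289)) + 38436) = 1/(1/(2*(9 + 1156)) + 38436) = 1/((½)/1165 + 38436) = 1/((½)*(1/1165) + 38436) = 1/(1/2330 + 38436) = 1/(89555881/2330) = 2330/89555881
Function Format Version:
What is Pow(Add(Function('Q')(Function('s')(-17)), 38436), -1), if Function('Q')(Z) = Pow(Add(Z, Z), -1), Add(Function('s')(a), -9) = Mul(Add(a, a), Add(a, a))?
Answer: Rational(2330, 89555881) ≈ 2.6017e-5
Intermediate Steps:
Function('s')(a) = Add(9, Mul(4, Pow(a, 2))) (Function('s')(a) = Add(9, Mul(Add(a, a), Add(a, a))) = Add(9, Mul(Mul(2, a), Mul(2, a))) = Add(9, Mul(4, Pow(a, 2))))
Function('Q')(Z) = Mul(Rational(1, 2), Pow(Z, -1)) (Function('Q')(Z) = Pow(Mul(2, Z), -1) = Mul(Rational(1, 2), Pow(Z, -1)))
Pow(Add(Function('Q')(Function('s')(-17)), 38436), -1) = Pow(Add(Mul(Rational(1, 2), Pow(Add(9, Mul(4, Pow(-17, 2))), -1)), 38436), -1) = Pow(Add(Mul(Rational(1, 2), Pow(Add(9, Mul(4, 289)), -1)), 38436), -1) = Pow(Add(Mul(Rational(1, 2), Pow(Add(9, 1156), -1)), 38436), -1) = Pow(Add(Mul(Rational(1, 2), Pow(1165, -1)), 38436), -1) = Pow(Add(Mul(Rational(1, 2), Rational(1, 1165)), 38436), -1) = Pow(Add(Rational(1, 2330), 38436), -1) = Pow(Rational(89555881, 2330), -1) = Rational(2330, 89555881)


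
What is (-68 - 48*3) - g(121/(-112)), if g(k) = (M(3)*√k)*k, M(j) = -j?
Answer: -212 - 3993*I*√7/3136 ≈ -212.0 - 3.3688*I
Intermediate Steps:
g(k) = -3*k^(3/2) (g(k) = ((-1*3)*√k)*k = (-3*√k)*k = -3*k^(3/2))
(-68 - 48*3) - g(121/(-112)) = (-68 - 48*3) - (-3)*(121/(-112))^(3/2) = (-68 - 144) - (-3)*(121*(-1/112))^(3/2) = -212 - (-3)*(-121/112)^(3/2) = -212 - (-3)*(-1331*I*√7/3136) = -212 - 3993*I*√7/3136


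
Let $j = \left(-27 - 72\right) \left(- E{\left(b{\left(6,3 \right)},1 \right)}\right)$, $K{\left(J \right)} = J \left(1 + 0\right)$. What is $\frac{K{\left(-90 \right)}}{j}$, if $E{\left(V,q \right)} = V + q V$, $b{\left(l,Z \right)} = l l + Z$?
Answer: $- \frac{5}{429} \approx -0.011655$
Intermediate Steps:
$b{\left(l,Z \right)} = Z + l^{2}$ ($b{\left(l,Z \right)} = l^{2} + Z = Z + l^{2}$)
$E{\left(V,q \right)} = V + V q$
$K{\left(J \right)} = J$ ($K{\left(J \right)} = J 1 = J$)
$j = 7722$ ($j = \left(-27 - 72\right) \left(- \left(3 + 6^{2}\right) \left(1 + 1\right)\right) = - 99 \left(- \left(3 + 36\right) 2\right) = - 99 \left(- 39 \cdot 2\right) = - 99 \left(\left(-1\right) 78\right) = \left(-99\right) \left(-78\right) = 7722$)
$\frac{K{\left(-90 \right)}}{j} = - \frac{90}{7722} = \left(-90\right) \frac{1}{7722} = - \frac{5}{429}$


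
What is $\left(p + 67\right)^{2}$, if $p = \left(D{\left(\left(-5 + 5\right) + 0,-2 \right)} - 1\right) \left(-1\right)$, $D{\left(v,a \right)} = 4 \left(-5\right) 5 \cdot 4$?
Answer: $219024$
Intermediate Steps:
$D{\left(v,a \right)} = -400$ ($D{\left(v,a \right)} = 4 \left(\left(-25\right) 4\right) = 4 \left(-100\right) = -400$)
$p = 401$ ($p = \left(-400 - 1\right) \left(-1\right) = \left(-401\right) \left(-1\right) = 401$)
$\left(p + 67\right)^{2} = \left(401 + 67\right)^{2} = 468^{2} = 219024$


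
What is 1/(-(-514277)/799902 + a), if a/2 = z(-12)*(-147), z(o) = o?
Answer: 799902/2822568533 ≈ 0.00028339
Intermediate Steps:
a = 3528 (a = 2*(-12*(-147)) = 2*1764 = 3528)
1/(-(-514277)/799902 + a) = 1/(-(-514277)/799902 + 3528) = 1/(-1*(-514277/799902) + 3528) = 1/(514277/799902 + 3528) = 1/(2822568533/799902) = 799902/2822568533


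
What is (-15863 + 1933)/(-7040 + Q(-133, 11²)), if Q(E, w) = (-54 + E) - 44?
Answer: 13930/7271 ≈ 1.9158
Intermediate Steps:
Q(E, w) = -98 + E
(-15863 + 1933)/(-7040 + Q(-133, 11²)) = (-15863 + 1933)/(-7040 + (-98 - 133)) = -13930/(-7040 - 231) = -13930/(-7271) = -13930*(-1/7271) = 13930/7271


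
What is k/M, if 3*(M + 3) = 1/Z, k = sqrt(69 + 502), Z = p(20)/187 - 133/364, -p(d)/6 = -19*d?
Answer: -345021*sqrt(571)/1025339 ≈ -8.0407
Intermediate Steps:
p(d) = 114*d (p(d) = -(-114)*d = 114*d)
Z = 115007/9724 (Z = (114*20)/187 - 133/364 = 2280*(1/187) - 133*1/364 = 2280/187 - 19/52 = 115007/9724 ≈ 11.827)
k = sqrt(571) ≈ 23.896
M = -1025339/345021 (M = -3 + 1/(3*(115007/9724)) = -3 + (1/3)*(9724/115007) = -3 + 9724/345021 = -1025339/345021 ≈ -2.9718)
k/M = sqrt(571)/(-1025339/345021) = sqrt(571)*(-345021/1025339) = -345021*sqrt(571)/1025339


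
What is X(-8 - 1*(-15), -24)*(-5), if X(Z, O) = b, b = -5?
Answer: 25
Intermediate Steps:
X(Z, O) = -5
X(-8 - 1*(-15), -24)*(-5) = -5*(-5) = 25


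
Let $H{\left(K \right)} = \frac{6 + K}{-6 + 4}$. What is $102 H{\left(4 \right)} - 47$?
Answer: $-557$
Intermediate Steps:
$H{\left(K \right)} = -3 - \frac{K}{2}$ ($H{\left(K \right)} = \frac{6 + K}{-2} = \left(6 + K\right) \left(- \frac{1}{2}\right) = -3 - \frac{K}{2}$)
$102 H{\left(4 \right)} - 47 = 102 \left(-3 - 2\right) - 47 = 102 \left(-5\right) - 47 = -510 - 47 = -557$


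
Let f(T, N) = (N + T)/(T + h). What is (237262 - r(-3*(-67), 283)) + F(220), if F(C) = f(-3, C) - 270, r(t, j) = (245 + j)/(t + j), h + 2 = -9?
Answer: 5213459/22 ≈ 2.3698e+5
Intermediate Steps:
h = -11 (h = -2 - 9 = -11)
r(t, j) = (245 + j)/(j + t)
f(T, N) = (N + T)/(-11 + T) (f(T, N) = (N + T)/(T - 11) = (N + T)/(-11 + T))
F(C) = -3777/14 - C/14 (F(C) = (C - 3)/(-11 - 3) - 270 = (-3 + C)/(-14) - 270 = -(-3 + C)/14 - 270 = (3/14 - C/14) - 270 = -3777/14 - C/14)
(237262 - r(-3*(-67), 283)) + F(220) = (237262 - (245 + 283)/(283 - 3*(-67))) + (-3777/14 - 1/14*220) = (237262 - 528/(283 + 201)) + (-3777/14 - 110/7) = (237262 - 528/484) - 571/2 = (237262 - 1*12/11) - 571/2 = (237262 - 12/11) - 571/2 = 2609870/11 - 571/2 = 5213459/22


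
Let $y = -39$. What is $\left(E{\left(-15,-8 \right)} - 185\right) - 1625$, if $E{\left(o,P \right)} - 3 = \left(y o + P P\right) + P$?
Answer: $-1166$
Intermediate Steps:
$E{\left(o,P \right)} = 3 + P + P^{2} - 39 o$ ($E{\left(o,P \right)} = 3 + \left(\left(- 39 o + P P\right) + P\right) = 3 + \left(\left(- 39 o + P^{2}\right) + P\right) = 3 + \left(\left(P^{2} - 39 o\right) + P\right) = 3 + \left(P + P^{2} - 39 o\right) = 3 + P + P^{2} - 39 o$)
$\left(E{\left(-15,-8 \right)} - 185\right) - 1625 = \left(\left(3 - 8 + \left(-8\right)^{2} - -585\right) - 185\right) - 1625 = \left(\left(3 - 8 + 64 + 585\right) - 185\right) - 1625 = \left(644 - 185\right) - 1625 = 459 - 1625 = -1166$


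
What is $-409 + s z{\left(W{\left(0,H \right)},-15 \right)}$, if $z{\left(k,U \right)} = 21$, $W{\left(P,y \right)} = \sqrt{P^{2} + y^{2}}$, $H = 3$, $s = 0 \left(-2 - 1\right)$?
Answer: $-409$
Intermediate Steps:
$s = 0$ ($s = 0 \left(-3\right) = 0$)
$-409 + s z{\left(W{\left(0,H \right)},-15 \right)} = -409 + 0 \cdot 21 = -409 + 0 = -409$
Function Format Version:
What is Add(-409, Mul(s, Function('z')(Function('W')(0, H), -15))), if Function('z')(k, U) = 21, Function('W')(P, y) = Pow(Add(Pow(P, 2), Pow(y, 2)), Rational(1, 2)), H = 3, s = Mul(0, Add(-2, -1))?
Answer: -409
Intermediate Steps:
s = 0 (s = Mul(0, -3) = 0)
Add(-409, Mul(s, Function('z')(Function('W')(0, H), -15))) = Add(-409, Mul(0, 21)) = Add(-409, 0) = -409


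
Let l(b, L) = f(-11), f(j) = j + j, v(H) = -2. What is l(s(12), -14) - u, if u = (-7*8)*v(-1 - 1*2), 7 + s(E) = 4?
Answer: -134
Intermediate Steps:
s(E) = -3 (s(E) = -7 + 4 = -3)
f(j) = 2*j
l(b, L) = -22 (l(b, L) = 2*(-11) = -22)
u = 112 (u = -7*8*(-2) = -56*(-2) = 112)
l(s(12), -14) - u = -22 - 1*112 = -22 - 112 = -134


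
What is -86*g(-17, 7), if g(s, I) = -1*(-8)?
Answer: -688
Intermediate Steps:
g(s, I) = 8
-86*g(-17, 7) = -86*8 = -688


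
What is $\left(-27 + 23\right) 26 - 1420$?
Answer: $-1524$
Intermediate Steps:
$\left(-27 + 23\right) 26 - 1420 = \left(-4\right) 26 - 1420 = -104 - 1420 = -1524$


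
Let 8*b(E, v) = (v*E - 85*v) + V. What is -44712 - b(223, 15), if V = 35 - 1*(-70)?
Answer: -359871/8 ≈ -44984.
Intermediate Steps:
V = 105 (V = 35 + 70 = 105)
b(E, v) = 105/8 - 85*v/8 + E*v/8 (b(E, v) = ((v*E - 85*v) + 105)/8 = ((E*v - 85*v) + 105)/8 = ((-85*v + E*v) + 105)/8 = (105 - 85*v + E*v)/8 = 105/8 - 85*v/8 + E*v/8)
-44712 - b(223, 15) = -44712 - (105/8 - 85/8*15 + (⅛)*223*15) = -44712 - (105/8 - 1275/8 + 3345/8) = -44712 - 1*2175/8 = -44712 - 2175/8 = -359871/8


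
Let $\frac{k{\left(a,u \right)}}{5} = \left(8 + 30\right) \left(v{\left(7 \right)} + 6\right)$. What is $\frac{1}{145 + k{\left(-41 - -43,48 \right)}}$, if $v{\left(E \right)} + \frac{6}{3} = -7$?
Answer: $- \frac{1}{425} \approx -0.0023529$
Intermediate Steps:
$v{\left(E \right)} = -9$ ($v{\left(E \right)} = -2 - 7 = -9$)
$k{\left(a,u \right)} = -570$ ($k{\left(a,u \right)} = 5 \left(8 + 30\right) \left(-9 + 6\right) = 5 \cdot 38 \left(-3\right) = 5 \left(-114\right) = -570$)
$\frac{1}{145 + k{\left(-41 - -43,48 \right)}} = \frac{1}{145 - 570} = \frac{1}{-425} = - \frac{1}{425}$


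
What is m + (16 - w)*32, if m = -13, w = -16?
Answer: 1011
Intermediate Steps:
m + (16 - w)*32 = -13 + (16 - 1*(-16))*32 = -13 + (16 + 16)*32 = -13 + 32*32 = -13 + 1024 = 1011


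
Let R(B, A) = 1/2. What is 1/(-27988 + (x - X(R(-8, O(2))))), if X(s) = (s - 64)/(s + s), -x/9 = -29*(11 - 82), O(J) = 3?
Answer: -2/92911 ≈ -2.1526e-5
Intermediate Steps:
x = -18531 (x = -(-261)*(11 - 82) = -(-261)*(-71) = -9*2059 = -18531)
R(B, A) = ½
X(s) = (-64 + s)/(2*s) (X(s) = (-64 + s)/((2*s)) = (-64 + s)*(1/(2*s)) = (-64 + s)/(2*s))
1/(-27988 + (x - X(R(-8, O(2))))) = 1/(-27988 + (-18531 - (-64 + ½)/(2*½))) = 1/(-27988 + (-18531 - 2*(-127)/(2*2))) = 1/(-27988 + (-18531 - 1*(-127/2))) = 1/(-27988 + (-18531 + 127/2)) = 1/(-27988 - 36935/2) = 1/(-92911/2) = -2/92911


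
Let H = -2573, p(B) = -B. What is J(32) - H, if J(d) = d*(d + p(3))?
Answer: 3501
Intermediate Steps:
J(d) = d*(-3 + d) (J(d) = d*(d - 1*3) = d*(d - 3) = d*(-3 + d))
J(32) - H = 32*(-3 + 32) - 1*(-2573) = 32*29 + 2573 = 928 + 2573 = 3501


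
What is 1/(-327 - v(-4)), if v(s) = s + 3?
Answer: -1/326 ≈ -0.0030675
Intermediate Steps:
v(s) = 3 + s
1/(-327 - v(-4)) = 1/(-327 - (3 - 4)) = 1/(-327 - 1*(-1)) = 1/(-327 + 1) = 1/(-326) = -1/326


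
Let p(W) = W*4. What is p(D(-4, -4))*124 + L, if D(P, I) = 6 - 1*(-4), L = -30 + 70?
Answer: 5000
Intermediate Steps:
L = 40
D(P, I) = 10 (D(P, I) = 6 + 4 = 10)
p(W) = 4*W
p(D(-4, -4))*124 + L = (4*10)*124 + 40 = 40*124 + 40 = 4960 + 40 = 5000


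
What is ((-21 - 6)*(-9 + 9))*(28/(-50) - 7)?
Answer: 0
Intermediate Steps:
((-21 - 6)*(-9 + 9))*(28/(-50) - 7) = (-27*0)*(28*(-1/50) - 7) = 0*(-14/25 - 7) = 0*(-189/25) = 0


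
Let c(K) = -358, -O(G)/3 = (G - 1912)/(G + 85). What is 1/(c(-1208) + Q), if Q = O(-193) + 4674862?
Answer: 36/168280039 ≈ 2.1393e-7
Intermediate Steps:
O(G) = -3*(-1912 + G)/(85 + G) (O(G) = -3*(G - 1912)/(G + 85) = -3*(-1912 + G)/(85 + G))
Q = 168292927/36 (Q = 3*(1912 - 1*(-193))/(85 - 193) + 4674862 = 3*(1912 + 193)/(-108) + 4674862 = 3*(-1/108)*2105 + 4674862 = -2105/36 + 4674862 = 168292927/36 ≈ 4.6748e+6)
1/(c(-1208) + Q) = 1/(-358 + 168292927/36) = 1/(168280039/36) = 36/168280039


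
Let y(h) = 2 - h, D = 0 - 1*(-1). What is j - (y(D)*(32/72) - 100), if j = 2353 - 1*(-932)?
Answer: 30461/9 ≈ 3384.6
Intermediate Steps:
D = 1 (D = 0 + 1 = 1)
j = 3285 (j = 2353 + 932 = 3285)
j - (y(D)*(32/72) - 100) = 3285 - ((2 - 1*1)*(32/72) - 100) = 3285 - ((2 - 1)*(32*(1/72)) - 100) = 3285 - (1*(4/9) - 100) = 3285 - (4/9 - 100) = 3285 - 1*(-896/9) = 3285 + 896/9 = 30461/9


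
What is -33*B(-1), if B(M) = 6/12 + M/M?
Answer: -99/2 ≈ -49.500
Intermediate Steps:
B(M) = 3/2 (B(M) = 6*(1/12) + 1 = ½ + 1 = 3/2)
-33*B(-1) = -33*3/2 = -99/2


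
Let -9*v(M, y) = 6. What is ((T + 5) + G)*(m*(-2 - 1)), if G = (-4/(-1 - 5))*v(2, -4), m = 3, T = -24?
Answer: 175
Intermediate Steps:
v(M, y) = -2/3 (v(M, y) = -1/9*6 = -2/3)
G = -4/9 (G = -4/(-1 - 5)*(-2/3) = -4/(-6)*(-2/3) = -4*(-1/6)*(-2/3) = (2/3)*(-2/3) = -4/9 ≈ -0.44444)
((T + 5) + G)*(m*(-2 - 1)) = ((-24 + 5) - 4/9)*(3*(-2 - 1)) = (-19 - 4/9)*(3*(-3)) = -175/9*(-9) = 175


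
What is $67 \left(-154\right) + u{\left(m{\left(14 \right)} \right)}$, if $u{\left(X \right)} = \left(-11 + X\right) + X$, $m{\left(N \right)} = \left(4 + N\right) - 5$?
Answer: $-10303$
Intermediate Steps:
$m{\left(N \right)} = -1 + N$
$u{\left(X \right)} = -11 + 2 X$
$67 \left(-154\right) + u{\left(m{\left(14 \right)} \right)} = 67 \left(-154\right) - \left(11 - 2 \left(-1 + 14\right)\right) = -10318 + \left(-11 + 2 \cdot 13\right) = -10318 + \left(-11 + 26\right) = -10318 + 15 = -10303$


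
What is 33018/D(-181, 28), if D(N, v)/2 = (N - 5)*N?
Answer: 5503/11222 ≈ 0.49038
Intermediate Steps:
D(N, v) = 2*N*(-5 + N) (D(N, v) = 2*((N - 5)*N) = 2*((-5 + N)*N) = 2*(N*(-5 + N)) = 2*N*(-5 + N))
33018/D(-181, 28) = 33018/((2*(-181)*(-5 - 181))) = 33018/((2*(-181)*(-186))) = 33018/67332 = 33018*(1/67332) = 5503/11222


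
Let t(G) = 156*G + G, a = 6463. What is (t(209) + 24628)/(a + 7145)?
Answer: 19147/4536 ≈ 4.2211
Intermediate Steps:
t(G) = 157*G
(t(209) + 24628)/(a + 7145) = (157*209 + 24628)/(6463 + 7145) = (32813 + 24628)/13608 = 57441*(1/13608) = 19147/4536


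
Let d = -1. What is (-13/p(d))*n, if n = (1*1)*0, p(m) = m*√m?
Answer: 0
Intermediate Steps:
p(m) = m^(3/2)
n = 0 (n = 1*0 = 0)
(-13/p(d))*n = -13*I*0 = 0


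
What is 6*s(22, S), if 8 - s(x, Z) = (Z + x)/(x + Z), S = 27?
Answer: 42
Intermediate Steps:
s(x, Z) = 7 (s(x, Z) = 8 - (Z + x)/(x + Z) = 8 - (Z + x)/(Z + x) = 8 - 1*1 = 8 - 1 = 7)
6*s(22, S) = 6*7 = 42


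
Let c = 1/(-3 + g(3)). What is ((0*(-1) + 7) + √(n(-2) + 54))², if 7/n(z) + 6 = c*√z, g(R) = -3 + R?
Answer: (7 + √3*√((317 + 18*I*√2)/(18 + I*√2)))² ≈ 203.61 + 0.179*I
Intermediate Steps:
c = -⅓ (c = 1/(-3 + (-3 + 3)) = 1/(-3 + 0) = 1/(-3) = -⅓ ≈ -0.33333)
n(z) = 7/(-6 - √z/3)
((0*(-1) + 7) + √(n(-2) + 54))² = ((0*(-1) + 7) + √(21/(-18 - √(-2)) + 54))² = ((0 + 7) + √(21/(-18 - I*√2) + 54))² = (7 + √(21/(-18 - I*√2) + 54))² = (7 + √(54 + 21/(-18 - I*√2)))²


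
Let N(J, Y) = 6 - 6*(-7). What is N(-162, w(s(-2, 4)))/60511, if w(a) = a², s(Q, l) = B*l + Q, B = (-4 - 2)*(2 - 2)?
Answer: 48/60511 ≈ 0.00079324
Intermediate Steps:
B = 0 (B = -6*0 = 0)
s(Q, l) = Q (s(Q, l) = 0*l + Q = 0 + Q = Q)
N(J, Y) = 48 (N(J, Y) = 6 + 42 = 48)
N(-162, w(s(-2, 4)))/60511 = 48/60511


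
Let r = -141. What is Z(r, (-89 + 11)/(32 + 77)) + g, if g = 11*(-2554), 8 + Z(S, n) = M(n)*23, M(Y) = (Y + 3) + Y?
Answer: -3059185/109 ≈ -28066.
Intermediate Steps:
M(Y) = 3 + 2*Y (M(Y) = (3 + Y) + Y = 3 + 2*Y)
Z(S, n) = 61 + 46*n (Z(S, n) = -8 + (3 + 2*n)*23 = -8 + (69 + 46*n) = 61 + 46*n)
g = -28094
Z(r, (-89 + 11)/(32 + 77)) + g = (61 + 46*((-89 + 11)/(32 + 77))) - 28094 = (61 + 46*(-78/109)) - 28094 = (61 - 3588/109) - 28094 = 3061/109 - 28094 = -3059185/109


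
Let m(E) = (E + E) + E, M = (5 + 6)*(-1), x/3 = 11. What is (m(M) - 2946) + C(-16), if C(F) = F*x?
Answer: -3507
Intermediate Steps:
x = 33 (x = 3*11 = 33)
M = -11 (M = 11*(-1) = -11)
C(F) = 33*F (C(F) = F*33 = 33*F)
m(E) = 3*E (m(E) = 2*E + E = 3*E)
(m(M) - 2946) + C(-16) = (3*(-11) - 2946) + 33*(-16) = (-33 - 2946) - 528 = -2979 - 528 = -3507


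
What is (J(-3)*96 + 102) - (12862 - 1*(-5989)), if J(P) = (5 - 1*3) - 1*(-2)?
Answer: -18365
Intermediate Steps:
J(P) = 4 (J(P) = (5 - 3) + 2 = 2 + 2 = 4)
(J(-3)*96 + 102) - (12862 - 1*(-5989)) = (4*96 + 102) - (12862 - 1*(-5989)) = (384 + 102) - (12862 + 5989) = 486 - 1*18851 = 486 - 18851 = -18365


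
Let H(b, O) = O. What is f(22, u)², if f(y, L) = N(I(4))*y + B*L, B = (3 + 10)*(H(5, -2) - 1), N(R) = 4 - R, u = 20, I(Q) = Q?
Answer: 608400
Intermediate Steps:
B = -39 (B = (3 + 10)*(-2 - 1) = 13*(-3) = -39)
f(y, L) = -39*L (f(y, L) = (4 - 1*4)*y - 39*L = (4 - 4)*y - 39*L = 0*y - 39*L = 0 - 39*L = -39*L)
f(22, u)² = (-39*20)² = (-780)² = 608400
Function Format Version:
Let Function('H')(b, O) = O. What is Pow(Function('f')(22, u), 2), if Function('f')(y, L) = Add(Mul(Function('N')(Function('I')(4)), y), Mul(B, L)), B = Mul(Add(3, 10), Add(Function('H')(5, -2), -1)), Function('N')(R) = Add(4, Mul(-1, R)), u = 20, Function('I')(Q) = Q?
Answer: 608400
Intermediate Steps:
B = -39 (B = Mul(Add(3, 10), Add(-2, -1)) = Mul(13, -3) = -39)
Function('f')(y, L) = Mul(-39, L) (Function('f')(y, L) = Add(Mul(Add(4, Mul(-1, 4)), y), Mul(-39, L)) = Add(Mul(Add(4, -4), y), Mul(-39, L)) = Add(Mul(0, y), Mul(-39, L)) = Add(0, Mul(-39, L)) = Mul(-39, L))
Pow(Function('f')(22, u), 2) = Pow(Mul(-39, 20), 2) = Pow(-780, 2) = 608400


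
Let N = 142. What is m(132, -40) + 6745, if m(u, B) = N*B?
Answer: 1065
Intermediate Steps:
m(u, B) = 142*B
m(132, -40) + 6745 = 142*(-40) + 6745 = -5680 + 6745 = 1065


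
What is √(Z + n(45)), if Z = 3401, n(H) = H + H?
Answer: √3491 ≈ 59.085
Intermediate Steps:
n(H) = 2*H
√(Z + n(45)) = √(3401 + 2*45) = √(3401 + 90) = √3491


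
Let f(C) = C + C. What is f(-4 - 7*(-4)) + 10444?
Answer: 10492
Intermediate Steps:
f(C) = 2*C
f(-4 - 7*(-4)) + 10444 = 2*(-4 - 7*(-4)) + 10444 = 2*(-4 + 28) + 10444 = 2*24 + 10444 = 48 + 10444 = 10492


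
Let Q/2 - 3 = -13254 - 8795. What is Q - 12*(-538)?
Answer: -37636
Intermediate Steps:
Q = -44092 (Q = 6 + 2*(-13254 - 8795) = 6 + 2*(-22049) = 6 - 44098 = -44092)
Q - 12*(-538) = -44092 - 12*(-538) = -44092 - 1*(-6456) = -44092 + 6456 = -37636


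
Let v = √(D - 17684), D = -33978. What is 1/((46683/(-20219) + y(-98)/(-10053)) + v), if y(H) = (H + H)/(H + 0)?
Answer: -95399745153451659/2134650325222332822007 - 41315280880222449*I*√51662/2134650325222332822007 ≈ -4.4691e-5 - 0.0043992*I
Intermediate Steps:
y(H) = 2 (y(H) = (2*H)/H = 2)
v = I*√51662 (v = √(-33978 - 17684) = √(-51662) = I*√51662 ≈ 227.29*I)
1/((46683/(-20219) + y(-98)/(-10053)) + v) = 1/((46683/(-20219) + 2/(-10053)) + I*√51662) = 1/((46683*(-1/20219) + 2*(-1/10053)) + I*√51662) = 1/((-46683/20219 - 2/10053) + I*√51662) = 1/(-469344637/203261607 + I*√51662)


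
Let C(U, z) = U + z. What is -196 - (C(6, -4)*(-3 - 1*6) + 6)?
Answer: -184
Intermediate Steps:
-196 - (C(6, -4)*(-3 - 1*6) + 6) = -196 - ((6 - 4)*(-3 - 1*6) + 6) = -196 - (2*(-3 - 6) + 6) = -196 - (2*(-9) + 6) = -196 - (-18 + 6) = -196 - 1*(-12) = -196 + 12 = -184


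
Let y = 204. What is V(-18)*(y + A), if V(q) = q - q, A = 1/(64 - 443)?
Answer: 0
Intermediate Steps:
A = -1/379 (A = 1/(-379) = -1/379 ≈ -0.0026385)
V(q) = 0
V(-18)*(y + A) = 0*(204 - 1/379) = 0*(77315/379) = 0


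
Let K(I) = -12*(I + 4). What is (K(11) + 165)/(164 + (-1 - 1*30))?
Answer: -15/133 ≈ -0.11278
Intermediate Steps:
K(I) = -48 - 12*I (K(I) = -12*(4 + I) = -48 - 12*I)
(K(11) + 165)/(164 + (-1 - 1*30)) = ((-48 - 12*11) + 165)/(164 + (-1 - 1*30)) = ((-48 - 132) + 165)/(164 + (-1 - 30)) = (-180 + 165)/(164 - 31) = -15/133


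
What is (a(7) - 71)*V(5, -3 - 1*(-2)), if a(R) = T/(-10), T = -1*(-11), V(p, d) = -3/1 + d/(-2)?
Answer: 721/4 ≈ 180.25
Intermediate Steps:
V(p, d) = -3 - d/2 (V(p, d) = -3*1 + d*(-1/2) = -3 - d/2)
T = 11
a(R) = -11/10 (a(R) = 11/(-10) = 11*(-1/10) = -11/10)
(a(7) - 71)*V(5, -3 - 1*(-2)) = (-11/10 - 71)*(-3 - (-3 - 1*(-2))/2) = -721*(-3 - (-3 + 2)/2)/10 = -721*(-3 - 1/2*(-1))/10 = -721*(-3 + 1/2)/10 = -721/10*(-5/2) = 721/4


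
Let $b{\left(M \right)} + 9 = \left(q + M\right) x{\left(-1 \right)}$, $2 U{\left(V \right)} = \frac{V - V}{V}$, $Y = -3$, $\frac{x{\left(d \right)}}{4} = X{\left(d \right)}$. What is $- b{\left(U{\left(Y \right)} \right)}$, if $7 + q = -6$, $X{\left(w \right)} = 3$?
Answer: $165$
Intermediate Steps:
$q = -13$ ($q = -7 - 6 = -13$)
$x{\left(d \right)} = 12$ ($x{\left(d \right)} = 4 \cdot 3 = 12$)
$U{\left(V \right)} = 0$ ($U{\left(V \right)} = \frac{\left(V - V\right) \frac{1}{V}}{2} = \frac{0 \frac{1}{V}}{2} = \frac{1}{2} \cdot 0 = 0$)
$b{\left(M \right)} = -165 + 12 M$ ($b{\left(M \right)} = -9 + \left(-13 + M\right) 12 = -9 + \left(-156 + 12 M\right) = -165 + 12 M$)
$- b{\left(U{\left(Y \right)} \right)} = - (-165 + 12 \cdot 0) = - (-165 + 0) = \left(-1\right) \left(-165\right) = 165$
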